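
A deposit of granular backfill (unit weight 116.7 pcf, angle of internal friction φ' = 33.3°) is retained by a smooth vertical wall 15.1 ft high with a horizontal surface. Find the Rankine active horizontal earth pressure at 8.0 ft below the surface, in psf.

K_a = (1 − sin φ)/(1 + sin φ) = 0.2911.
σ_h = K_a γ z = 0.2911 × 116.7 × 8.0 = 271.8 psf.

272 psf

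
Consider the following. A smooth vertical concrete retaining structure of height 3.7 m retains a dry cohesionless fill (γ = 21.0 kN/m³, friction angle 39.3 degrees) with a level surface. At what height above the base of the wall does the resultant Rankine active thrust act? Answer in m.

K_a = 0.2245.
The pressure distribution is triangular, so the resultant acts at H/3 above the base = 3.7/3 = 1.233 m.

1.23 m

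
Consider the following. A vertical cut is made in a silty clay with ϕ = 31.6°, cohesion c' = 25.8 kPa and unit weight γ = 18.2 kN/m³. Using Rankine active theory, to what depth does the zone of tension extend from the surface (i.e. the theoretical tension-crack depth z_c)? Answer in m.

5.07 m

K_a = tan²(45° − 31.6°/2) = 0.3123; √K_a = 0.5589.
The active pressure is zero where K_a γ z = 2c√K_a, so z_c = 2c/(γ√K_a) = 2×25.8/(18.2×0.5589) = 5.073 m.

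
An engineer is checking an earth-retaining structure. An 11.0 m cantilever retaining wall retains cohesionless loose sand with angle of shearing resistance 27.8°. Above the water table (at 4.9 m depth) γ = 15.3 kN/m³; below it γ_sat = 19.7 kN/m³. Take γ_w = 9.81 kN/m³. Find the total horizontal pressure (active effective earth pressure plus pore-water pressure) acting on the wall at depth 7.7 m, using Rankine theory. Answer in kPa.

64.8 kPa

K_a = (1 − sin φ)/(1 + sin φ) = 0.3639.
γ' = 19.7 − 9.81 = 9.890 kN/m³.
Effective vertical stress at 7.7 m: σ'_v = 15.3×4.9 + 9.890×2.80 = 102.7 kPa.
σ'_h = K_a σ'_v = 0.3639 × 102.7 = 37.36 kPa; u = γ_w × 2.80 = 27.47 kPa.
Total σ_h = 37.36 + 27.47 = 64.83 kPa.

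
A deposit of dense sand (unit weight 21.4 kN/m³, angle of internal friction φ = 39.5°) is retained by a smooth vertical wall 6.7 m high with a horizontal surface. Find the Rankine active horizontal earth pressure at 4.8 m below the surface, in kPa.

K_a = (1 − sin φ)/(1 + sin φ) = 0.2224.
σ_h = K_a γ z = 0.2224 × 21.4 × 4.8 = 22.85 kPa.

22.8 kPa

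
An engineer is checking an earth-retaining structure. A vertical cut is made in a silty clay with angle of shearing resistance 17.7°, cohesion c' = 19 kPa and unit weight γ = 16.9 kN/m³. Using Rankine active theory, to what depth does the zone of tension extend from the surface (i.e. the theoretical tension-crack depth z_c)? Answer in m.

K_a = tan²(45° − 17.7°/2) = 0.5337; √K_a = 0.7306.
The active pressure is zero where K_a γ z = 2c√K_a, so z_c = 2c/(γ√K_a) = 2×19/(16.9×0.7306) = 3.078 m.

3.08 m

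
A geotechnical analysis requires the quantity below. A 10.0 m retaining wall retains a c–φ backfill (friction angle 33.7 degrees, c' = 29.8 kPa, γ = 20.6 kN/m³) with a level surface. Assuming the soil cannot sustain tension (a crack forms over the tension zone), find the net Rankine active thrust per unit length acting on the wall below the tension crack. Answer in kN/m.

K_a = 0.2863; √K_a = 0.5351.
Tension-crack depth z_c = 2c/(γ√K_a) = 2×29.8/(20.6×0.5351) = 5.407 m.
σ_a at base = K_a γ H − 2c√K_a = 0.2863×20.6×10.0 − 2×29.8×0.5351 = 27.09 kPa.
P_a = ½ × 27.09 × (H − z_c) = 0.5×27.09×4.593 = 62.21 kN/m.

62.2 kN/m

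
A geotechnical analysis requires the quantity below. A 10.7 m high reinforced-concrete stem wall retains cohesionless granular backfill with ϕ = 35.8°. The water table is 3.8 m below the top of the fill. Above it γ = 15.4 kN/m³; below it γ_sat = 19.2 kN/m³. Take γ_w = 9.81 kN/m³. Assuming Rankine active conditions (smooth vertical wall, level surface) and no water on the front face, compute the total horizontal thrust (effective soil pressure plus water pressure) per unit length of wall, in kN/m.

K_a = tan²(45° − φ/2) = 0.2619.
γ' = 19.2 − 9.81 = 9.390 kN/m³. Depth below WT = 6.9 m.
σ'_h at WT = K_a γ d_w = 15.32 kPa; at base = 15.32 + K_a γ' × 6.9 = 32.29 kPa.
P₁ (0–3.8 m) = ½×15.32×3.8 = 29.12. P₂ (3.8–10.7 m) = ½(15.32+32.29)×6.9 = 164.3.
P_w = ½ γ_w h₂² = 0.5×9.81×6.9² = 233.5. Total = 29.12+164.3+233.5 = 426.9 kN/m.

427 kN/m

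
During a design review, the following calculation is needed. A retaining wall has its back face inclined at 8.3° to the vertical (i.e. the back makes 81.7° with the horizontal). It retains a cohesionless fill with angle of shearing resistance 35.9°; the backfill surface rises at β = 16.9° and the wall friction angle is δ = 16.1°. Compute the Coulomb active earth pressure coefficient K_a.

0.374

K_a = sin²(α+φ) / [sin²α · sin(α−δ) · (1 + √{sin(φ+δ)sin(φ−β) / (sin(α−δ)sin(α+β))})²].
With α = 81.7°, φ = 35.9°, δ = 16.1°, β = 16.9°: K_a = 0.3744.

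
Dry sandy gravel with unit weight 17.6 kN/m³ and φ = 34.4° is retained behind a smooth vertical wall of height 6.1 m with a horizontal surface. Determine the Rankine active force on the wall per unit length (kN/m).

91.0 kN/m

K_a = tan²(45° − φ/2) = 0.2780.
P_a = ½ K_a γ H² = 0.5 × 0.2780 × 17.6 × 6.1² = 91.02 kN/m.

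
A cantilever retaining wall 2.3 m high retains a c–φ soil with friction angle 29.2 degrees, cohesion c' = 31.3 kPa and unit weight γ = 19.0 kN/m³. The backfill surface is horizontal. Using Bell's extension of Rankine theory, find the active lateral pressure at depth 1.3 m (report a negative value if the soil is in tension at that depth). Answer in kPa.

K_a = (1 − sin φ)/(1 + sin φ) = 0.3442.
σ_a = K_a γ z − 2c√K_a = 0.3442×19.0×1.3 − 2×31.3×0.5867 = -28.23 kPa.

-28.2 kPa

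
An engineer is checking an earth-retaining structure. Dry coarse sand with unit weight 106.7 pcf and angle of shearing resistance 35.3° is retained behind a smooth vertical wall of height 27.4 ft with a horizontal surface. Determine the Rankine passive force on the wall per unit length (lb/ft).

K_p = tan²(45° + φ/2) = 3.738.
P_p = ½ K_p γ H² = 0.5 × 3.738 × 106.7 × 27.4² = 149700 lb/ft.

150000 lb/ft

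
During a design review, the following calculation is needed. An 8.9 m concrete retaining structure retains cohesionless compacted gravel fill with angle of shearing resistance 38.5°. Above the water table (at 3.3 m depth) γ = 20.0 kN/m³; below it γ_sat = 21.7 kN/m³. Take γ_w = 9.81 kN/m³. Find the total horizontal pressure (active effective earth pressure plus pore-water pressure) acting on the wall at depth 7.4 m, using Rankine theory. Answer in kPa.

K_a = (1 − sin φ)/(1 + sin φ) = 0.2327.
γ' = 21.7 − 9.81 = 11.89 kN/m³.
Effective vertical stress at 7.4 m: σ'_v = 20.0×3.3 + 11.89×4.10 = 114.7 kPa.
σ'_h = K_a σ'_v = 0.2327 × 114.7 = 26.70 kPa; u = γ_w × 4.10 = 40.22 kPa.
Total σ_h = 26.70 + 40.22 = 66.92 kPa.

66.9 kPa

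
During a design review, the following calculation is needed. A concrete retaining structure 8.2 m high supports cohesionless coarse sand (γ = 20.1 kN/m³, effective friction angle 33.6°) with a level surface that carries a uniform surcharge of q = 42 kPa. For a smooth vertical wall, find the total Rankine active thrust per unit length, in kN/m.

K_a = tan²(45° − φ/2) = 0.2875.
Soil triangle: ½ K_a γ H² = 0.5×0.2875×20.1×8.2² = 194.3 kN/m.
Surcharge rectangle: K_a q H = 0.2875×42×8.2 = 99.02 kN/m.
Total = 194.3 + 99.02 = 293.3 kN/m.

293 kN/m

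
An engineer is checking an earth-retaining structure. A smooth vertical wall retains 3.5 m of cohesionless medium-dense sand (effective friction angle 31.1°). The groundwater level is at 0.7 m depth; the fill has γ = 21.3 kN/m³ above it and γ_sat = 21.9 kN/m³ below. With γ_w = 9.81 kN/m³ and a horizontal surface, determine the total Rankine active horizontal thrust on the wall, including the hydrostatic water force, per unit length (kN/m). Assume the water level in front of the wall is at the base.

K_a = tan²(45° − φ/2) = 0.3188.
γ' = 21.9 − 9.81 = 12.09 kN/m³. Depth below WT = 2.8 m.
σ'_h at WT = K_a γ d_w = 4.753 kPa; at base = 4.753 + K_a γ' × 2.8 = 15.55 kPa.
P₁ (0–0.7 m) = ½×4.753×0.7 = 1.664. P₂ (0.7–3.5 m) = ½(4.753+15.55)×2.8 = 28.42.
P_w = ½ γ_w h₂² = 0.5×9.81×2.8² = 38.46. Total = 1.664+28.42+38.46 = 68.54 kN/m.

68.5 kN/m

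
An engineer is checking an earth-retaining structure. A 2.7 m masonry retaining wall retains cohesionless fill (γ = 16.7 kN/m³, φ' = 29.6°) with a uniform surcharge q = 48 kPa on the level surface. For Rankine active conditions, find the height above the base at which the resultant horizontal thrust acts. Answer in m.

K_a = 0.3387.
Triangular part P₁ = ½K_aγH² = 20.62 at H/3 = 0.9000 m; rectangular part P₂ = K_a q H = 43.90 at H/2 = 1.350 m.
ȳ = (P₁·0.9000 + P₂·1.350)/(P₁+P₂) = 1.206 m.

1.21 m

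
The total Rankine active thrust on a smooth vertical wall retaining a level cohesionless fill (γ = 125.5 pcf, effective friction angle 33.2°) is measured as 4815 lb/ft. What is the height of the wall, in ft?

K_a = 0.2924. P_a = ½ K_a γ H² ⇒ H = √(2P_a/(K_a γ)).
H = √(2×4815/(0.2924×125.5)) = 16.20 ft.

16.2 ft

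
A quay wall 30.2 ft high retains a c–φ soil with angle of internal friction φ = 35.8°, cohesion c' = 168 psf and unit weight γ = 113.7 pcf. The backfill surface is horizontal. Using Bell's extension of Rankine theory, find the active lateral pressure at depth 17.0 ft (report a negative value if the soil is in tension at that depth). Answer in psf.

K_a = (1 − sin φ)/(1 + sin φ) = 0.2619.
σ_a = K_a γ z − 2c√K_a = 0.2619×113.7×17.0 − 2×168×0.5117 = 334.2 psf.

334 psf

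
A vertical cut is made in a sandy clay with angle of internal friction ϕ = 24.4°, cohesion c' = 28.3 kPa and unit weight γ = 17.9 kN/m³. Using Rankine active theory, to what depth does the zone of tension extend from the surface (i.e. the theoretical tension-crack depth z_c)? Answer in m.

4.91 m

K_a = tan²(45° − 24.4°/2) = 0.4153; √K_a = 0.6445.
The active pressure is zero where K_a γ z = 2c√K_a, so z_c = 2c/(γ√K_a) = 2×28.3/(17.9×0.6445) = 4.906 m.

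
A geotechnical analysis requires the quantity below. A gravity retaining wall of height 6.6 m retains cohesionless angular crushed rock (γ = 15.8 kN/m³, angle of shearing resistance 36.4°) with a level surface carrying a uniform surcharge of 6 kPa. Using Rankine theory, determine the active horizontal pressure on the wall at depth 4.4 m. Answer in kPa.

K_a = (1 − sin φ)/(1 + sin φ) = 0.2552.
σ_v = γz + q = 15.8 × 4.4 + 6 = 75.52 kPa.
σ_h = K_a σ_v = 0.2552 × 75.52 = 19.27 kPa.

19.3 kPa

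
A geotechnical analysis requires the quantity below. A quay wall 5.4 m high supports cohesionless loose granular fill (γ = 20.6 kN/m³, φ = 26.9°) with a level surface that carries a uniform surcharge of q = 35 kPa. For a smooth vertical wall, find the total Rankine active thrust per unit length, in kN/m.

K_a = tan²(45° − φ/2) = 0.3770.
Soil triangle: ½ K_a γ H² = 0.5×0.3770×20.6×5.4² = 113.2 kN/m.
Surcharge rectangle: K_a q H = 0.3770×35×5.4 = 71.25 kN/m.
Total = 113.2 + 71.25 = 184.5 kN/m.

184 kN/m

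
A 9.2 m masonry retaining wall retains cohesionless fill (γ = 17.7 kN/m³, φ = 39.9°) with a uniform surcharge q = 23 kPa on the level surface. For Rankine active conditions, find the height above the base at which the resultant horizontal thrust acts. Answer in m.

3.40 m

K_a = 0.2184.
Triangular part P₁ = ½K_aγH² = 163.6 at H/3 = 3.067 m; rectangular part P₂ = K_a q H = 46.22 at H/2 = 4.600 m.
ȳ = (P₁·3.067 + P₂·4.600)/(P₁+P₂) = 3.404 m.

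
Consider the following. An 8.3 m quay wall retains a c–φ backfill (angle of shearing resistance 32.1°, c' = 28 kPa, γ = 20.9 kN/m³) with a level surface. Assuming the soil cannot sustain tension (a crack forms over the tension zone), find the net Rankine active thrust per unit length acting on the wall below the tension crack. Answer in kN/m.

K_a = 0.3060; √K_a = 0.5532.
Tension-crack depth z_c = 2c/(γ√K_a) = 2×28/(20.9×0.5532) = 4.844 m.
σ_a at base = K_a γ H − 2c√K_a = 0.3060×20.9×8.3 − 2×28×0.5532 = 22.10 kPa.
P_a = ½ × 22.10 × (H − z_c) = 0.5×22.10×3.456 = 38.20 kN/m.

38.2 kN/m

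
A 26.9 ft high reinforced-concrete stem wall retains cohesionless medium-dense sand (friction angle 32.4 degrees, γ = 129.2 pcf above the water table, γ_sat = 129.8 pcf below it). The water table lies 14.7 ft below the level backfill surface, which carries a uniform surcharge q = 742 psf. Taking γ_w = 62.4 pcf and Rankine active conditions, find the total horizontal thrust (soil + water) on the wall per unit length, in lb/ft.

K_a = tan²(45° − φ/2) = 0.3022.
γ' = 129.8 − 62.4 = 67.40 pcf. h₂ = H − d_w = 12.2 ft.
σ'_h: at surface K_a·q = 224.3; at WT K_a(q+γd_w) = 798.3; at base K_a(q+γd_w+γ'h₂) = 1047 psf.
P₁ = ½(224.3+798.3)×14.7 = 7516; P₂ = ½(798.3+1047)×12.2 = 11250; P_w = ½γ_w h₂² = 4644.
Total = 7516+11250+4644 = 23410 lb/ft.

23400 lb/ft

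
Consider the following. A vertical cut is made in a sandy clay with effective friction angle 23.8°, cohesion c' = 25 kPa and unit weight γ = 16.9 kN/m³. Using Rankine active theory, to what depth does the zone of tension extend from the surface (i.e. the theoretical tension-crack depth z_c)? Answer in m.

4.54 m

K_a = tan²(45° − 23.8°/2) = 0.4250; √K_a = 0.6519.
The active pressure is zero where K_a γ z = 2c√K_a, so z_c = 2c/(γ√K_a) = 2×25/(16.9×0.6519) = 4.538 m.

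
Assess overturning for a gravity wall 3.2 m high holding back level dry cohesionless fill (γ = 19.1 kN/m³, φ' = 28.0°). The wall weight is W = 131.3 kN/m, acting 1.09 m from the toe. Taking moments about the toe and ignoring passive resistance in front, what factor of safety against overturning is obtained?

K_a = tan²(45° − 28.0°/2) = 0.3610.
P_a = ½K_aγH² = 0.5×0.3610×19.1×3.2² = 35.31 kN/m, acting at H/3 = 1.067 m above the base.
Overturning moment M_o = P_a × H/3 = 35.31 × 1.067 = 37.66.
Resisting moment M_r = W × 1.09 = 131.3 × 1.09 = 143.1.
FS_overturning = M_r/M_o = 143.1/37.66 = 3.800.

3.80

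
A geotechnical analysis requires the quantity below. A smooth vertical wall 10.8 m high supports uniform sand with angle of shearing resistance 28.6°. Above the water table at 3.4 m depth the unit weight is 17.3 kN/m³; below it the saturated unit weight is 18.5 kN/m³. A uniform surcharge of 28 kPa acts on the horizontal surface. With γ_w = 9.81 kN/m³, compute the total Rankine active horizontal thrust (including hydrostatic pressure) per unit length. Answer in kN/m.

648 kN/m

K_a = tan²(45° − φ/2) = 0.3525.
γ' = 18.5 − 9.81 = 8.690 kN/m³. h₂ = H − d_w = 7.4 m.
σ'_h: at surface K_a·q = 9.871; at WT K_a(q+γd_w) = 30.61; at base K_a(q+γd_w+γ'h₂) = 53.28 kPa.
P₁ = ½(9.871+30.61)×3.4 = 68.82; P₂ = ½(30.61+53.28)×7.4 = 310.4; P_w = ½γ_w h₂² = 268.6.
Total = 68.82+310.4+268.6 = 647.8 kN/m.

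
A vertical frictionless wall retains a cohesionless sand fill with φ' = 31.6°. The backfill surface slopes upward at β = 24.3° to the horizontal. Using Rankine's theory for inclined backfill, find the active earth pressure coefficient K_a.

K_a = cos β · (cos β − √(cos²β − cos²φ)) / (cos β + √(cos²β − cos²φ)).
cos β = 0.9114, cos φ = 0.8517, √(cos²β − cos²φ) = 0.3244.
K_a = 0.9114 × (0.9114 − 0.3244)/(0.9114 + 0.3244) = 0.4329.

0.433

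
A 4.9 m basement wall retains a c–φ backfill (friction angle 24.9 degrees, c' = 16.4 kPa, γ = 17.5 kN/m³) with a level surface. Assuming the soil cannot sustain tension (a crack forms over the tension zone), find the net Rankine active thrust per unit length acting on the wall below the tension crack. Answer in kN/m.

K_a = 0.4074; √K_a = 0.6383.
Tension-crack depth z_c = 2c/(γ√K_a) = 2×16.4/(17.5×0.6383) = 2.936 m.
σ_a at base = K_a γ H − 2c√K_a = 0.4074×17.5×4.9 − 2×16.4×0.6383 = 14.00 kPa.
P_a = ½ × 14.00 × (H − z_c) = 0.5×14.00×1.964 = 13.75 kN/m.

13.7 kN/m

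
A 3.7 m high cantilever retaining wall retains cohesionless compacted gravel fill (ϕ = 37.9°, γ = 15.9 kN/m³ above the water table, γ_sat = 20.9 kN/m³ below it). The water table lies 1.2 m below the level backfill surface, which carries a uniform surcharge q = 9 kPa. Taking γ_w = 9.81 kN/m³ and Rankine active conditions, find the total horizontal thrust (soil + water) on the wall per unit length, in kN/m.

61.0 kN/m

K_a = tan²(45° − φ/2) = 0.2389.
γ' = 20.9 − 9.81 = 11.09 kN/m³. h₂ = H − d_w = 2.5 m.
σ'_h: at surface K_a·q = 2.150; at WT K_a(q+γd_w) = 6.709; at base K_a(q+γd_w+γ'h₂) = 13.33 kPa.
P₁ = ½(2.150+6.709)×1.2 = 5.316; P₂ = ½(6.709+13.33)×2.5 = 25.05; P_w = ½γ_w h₂² = 30.66.
Total = 5.316+25.05+30.66 = 61.03 kN/m.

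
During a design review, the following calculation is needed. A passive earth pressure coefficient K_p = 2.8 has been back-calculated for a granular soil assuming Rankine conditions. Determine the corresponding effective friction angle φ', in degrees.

K_p = (1+sin φ)/(1−sin φ) ⇒ sin φ = (K_p − 1)/(K_p + 1) = 0.4737.
φ = arcsin(0.4737) = 28.27°.

28.3°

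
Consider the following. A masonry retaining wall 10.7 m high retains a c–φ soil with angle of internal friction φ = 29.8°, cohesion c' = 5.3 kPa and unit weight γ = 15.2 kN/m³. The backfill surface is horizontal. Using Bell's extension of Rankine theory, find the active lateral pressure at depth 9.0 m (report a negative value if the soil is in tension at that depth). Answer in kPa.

39.8 kPa

K_a = (1 − sin φ)/(1 + sin φ) = 0.3360.
σ_a = K_a γ z − 2c√K_a = 0.3360×15.2×9.0 − 2×5.3×0.5797 = 39.82 kPa.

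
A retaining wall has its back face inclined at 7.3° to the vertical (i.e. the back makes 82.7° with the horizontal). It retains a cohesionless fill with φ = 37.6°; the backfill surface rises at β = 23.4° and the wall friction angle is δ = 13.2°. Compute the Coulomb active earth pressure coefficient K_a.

0.380

K_a = sin²(α+φ) / [sin²α · sin(α−δ) · (1 + √{sin(φ+δ)sin(φ−β) / (sin(α−δ)sin(α+β))})²].
With α = 82.7°, φ = 37.6°, δ = 13.2°, β = 23.4°: K_a = 0.3797.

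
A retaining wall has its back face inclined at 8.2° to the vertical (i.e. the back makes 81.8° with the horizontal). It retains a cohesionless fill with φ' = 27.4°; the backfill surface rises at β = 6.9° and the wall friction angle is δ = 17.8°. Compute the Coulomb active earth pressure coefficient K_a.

K_a = sin²(α+φ) / [sin²α · sin(α−δ) · (1 + √{sin(φ+δ)sin(φ−β) / (sin(α−δ)sin(α+β))})²].
With α = 81.8°, φ = 27.4°, δ = 17.8°, β = 6.9°: K_a = 0.4350.

0.435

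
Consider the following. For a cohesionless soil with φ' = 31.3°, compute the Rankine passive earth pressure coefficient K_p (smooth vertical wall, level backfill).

K_p = (1 + sin φ)/(1 − sin φ) = tan²(45° + 31.3°/2) = 3.162.

3.16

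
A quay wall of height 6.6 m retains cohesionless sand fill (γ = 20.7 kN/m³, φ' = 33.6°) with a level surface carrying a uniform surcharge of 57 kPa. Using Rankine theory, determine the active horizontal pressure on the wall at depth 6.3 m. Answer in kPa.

K_a = (1 − sin φ)/(1 + sin φ) = 0.2875.
σ_v = γz + q = 20.7 × 6.3 + 57 = 187.4 kPa.
σ_h = K_a σ_v = 0.2875 × 187.4 = 53.88 kPa.

53.9 kPa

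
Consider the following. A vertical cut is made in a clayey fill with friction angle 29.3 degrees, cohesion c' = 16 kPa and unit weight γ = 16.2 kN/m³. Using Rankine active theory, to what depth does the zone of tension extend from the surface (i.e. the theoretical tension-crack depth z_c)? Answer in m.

3.37 m

K_a = tan²(45° − 29.3°/2) = 0.3428; √K_a = 0.5855.
The active pressure is zero where K_a γ z = 2c√K_a, so z_c = 2c/(γ√K_a) = 2×16/(16.2×0.5855) = 3.374 m.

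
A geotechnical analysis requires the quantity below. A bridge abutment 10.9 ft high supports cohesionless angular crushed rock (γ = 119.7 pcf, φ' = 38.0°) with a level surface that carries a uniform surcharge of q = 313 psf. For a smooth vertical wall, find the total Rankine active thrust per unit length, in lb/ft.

2500 lb/ft

K_a = tan²(45° − φ/2) = 0.2379.
Soil triangle: ½ K_a γ H² = 0.5×0.2379×119.7×10.9² = 1692 lb/ft.
Surcharge rectangle: K_a q H = 0.2379×313×10.9 = 811.6 lb/ft.
Total = 1692 + 811.6 = 2503 lb/ft.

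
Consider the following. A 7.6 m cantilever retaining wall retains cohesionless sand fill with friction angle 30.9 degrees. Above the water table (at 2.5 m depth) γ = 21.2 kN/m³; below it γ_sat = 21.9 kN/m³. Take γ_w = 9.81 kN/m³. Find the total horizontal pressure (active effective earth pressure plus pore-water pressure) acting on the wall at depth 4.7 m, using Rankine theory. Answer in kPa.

47.2 kPa

K_a = (1 − sin φ)/(1 + sin φ) = 0.3214.
γ' = 21.9 − 9.81 = 12.09 kN/m³.
Effective vertical stress at 4.7 m: σ'_v = 21.2×2.5 + 12.09×2.20 = 79.60 kPa.
σ'_h = K_a σ'_v = 0.3214 × 79.60 = 25.58 kPa; u = γ_w × 2.20 = 21.58 kPa.
Total σ_h = 25.58 + 21.58 = 47.17 kPa.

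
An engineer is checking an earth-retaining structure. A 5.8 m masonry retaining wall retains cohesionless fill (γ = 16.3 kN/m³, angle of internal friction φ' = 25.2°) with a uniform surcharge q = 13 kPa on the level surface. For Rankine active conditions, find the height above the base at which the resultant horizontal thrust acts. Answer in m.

2.14 m

K_a = 0.4027.
Triangular part P₁ = ½K_aγH² = 110.4 at H/3 = 1.933 m; rectangular part P₂ = K_a q H = 30.37 at H/2 = 2.900 m.
ȳ = (P₁·1.933 + P₂·2.900)/(P₁+P₂) = 2.142 m.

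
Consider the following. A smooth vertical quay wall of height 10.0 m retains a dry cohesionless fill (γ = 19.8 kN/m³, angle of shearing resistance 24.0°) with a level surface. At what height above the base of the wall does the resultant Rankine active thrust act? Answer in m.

K_a = 0.4217.
The pressure distribution is triangular, so the resultant acts at H/3 above the base = 10.0/3 = 3.333 m.

3.33 m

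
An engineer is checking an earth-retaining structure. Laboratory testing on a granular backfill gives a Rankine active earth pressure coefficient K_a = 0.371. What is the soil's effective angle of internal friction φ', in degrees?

K_a = tan²(45° − φ/2) ⇒ 45° − φ/2 = arctan(√0.371) = 31.35°.
φ = 2(45° − 31.35°) = 27.31°.

27.3°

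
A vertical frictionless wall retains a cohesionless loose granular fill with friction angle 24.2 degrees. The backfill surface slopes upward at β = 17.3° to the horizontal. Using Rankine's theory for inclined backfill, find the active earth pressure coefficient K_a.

0.519

K_a = cos β · (cos β − √(cos²β − cos²φ)) / (cos β + √(cos²β − cos²φ)).
cos β = 0.9548, cos φ = 0.9121, √(cos²β − cos²φ) = 0.2821.
K_a = 0.9548 × (0.9548 − 0.2821)/(0.9548 + 0.2821) = 0.5192.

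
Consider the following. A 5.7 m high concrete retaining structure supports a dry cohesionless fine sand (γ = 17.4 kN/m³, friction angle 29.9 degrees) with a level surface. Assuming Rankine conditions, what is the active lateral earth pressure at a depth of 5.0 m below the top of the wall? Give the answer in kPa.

K_a = (1 − sin φ)/(1 + sin φ) = 0.3347.
σ_h = K_a γ z = 0.3347 × 17.4 × 5.0 = 29.12 kPa.

29.1 kPa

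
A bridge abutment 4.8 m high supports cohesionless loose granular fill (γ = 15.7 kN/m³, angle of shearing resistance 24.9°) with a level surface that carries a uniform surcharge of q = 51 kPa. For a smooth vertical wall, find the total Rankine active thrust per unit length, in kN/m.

173 kN/m

K_a = tan²(45° − φ/2) = 0.4074.
Soil triangle: ½ K_a γ H² = 0.5×0.4074×15.7×4.8² = 73.69 kN/m.
Surcharge rectangle: K_a q H = 0.4074×51×4.8 = 99.74 kN/m.
Total = 73.69 + 99.74 = 173.4 kN/m.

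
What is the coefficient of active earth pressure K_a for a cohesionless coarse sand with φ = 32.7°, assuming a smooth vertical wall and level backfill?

K_a = tan²(45° − φ/2) = tan²(28.65°) = 0.2985.

0.298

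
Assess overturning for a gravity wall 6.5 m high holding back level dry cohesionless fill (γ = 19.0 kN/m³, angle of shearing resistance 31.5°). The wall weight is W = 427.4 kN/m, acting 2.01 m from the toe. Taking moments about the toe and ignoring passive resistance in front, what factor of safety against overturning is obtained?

K_a = tan²(45° − 31.5°/2) = 0.3136.
P_a = ½K_aγH² = 0.5×0.3136×19.0×6.5² = 125.9 kN/m, acting at H/3 = 2.167 m above the base.
Overturning moment M_o = P_a × H/3 = 125.9 × 2.167 = 272.7.
Resisting moment M_r = W × 2.01 = 427.4 × 2.01 = 859.1.
FS_overturning = M_r/M_o = 859.1/272.7 = 3.150.

3.15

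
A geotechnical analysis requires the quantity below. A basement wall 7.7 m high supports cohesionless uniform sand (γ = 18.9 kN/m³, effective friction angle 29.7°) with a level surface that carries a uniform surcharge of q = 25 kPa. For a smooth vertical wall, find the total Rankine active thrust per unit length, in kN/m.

254 kN/m

K_a = tan²(45° − φ/2) = 0.3374.
Soil triangle: ½ K_a γ H² = 0.5×0.3374×18.9×7.7² = 189.0 kN/m.
Surcharge rectangle: K_a q H = 0.3374×25×7.7 = 64.95 kN/m.
Total = 189.0 + 64.95 = 254.0 kN/m.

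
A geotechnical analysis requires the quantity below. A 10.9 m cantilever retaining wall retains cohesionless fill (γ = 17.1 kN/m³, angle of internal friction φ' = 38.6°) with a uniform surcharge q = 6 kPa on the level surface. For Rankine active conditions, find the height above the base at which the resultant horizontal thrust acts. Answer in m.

3.74 m

K_a = 0.2316.
Triangular part P₁ = ½K_aγH² = 235.3 at H/3 = 3.633 m; rectangular part P₂ = K_a q H = 15.15 at H/2 = 5.450 m.
ȳ = (P₁·3.633 + P₂·5.450)/(P₁+P₂) = 3.743 m.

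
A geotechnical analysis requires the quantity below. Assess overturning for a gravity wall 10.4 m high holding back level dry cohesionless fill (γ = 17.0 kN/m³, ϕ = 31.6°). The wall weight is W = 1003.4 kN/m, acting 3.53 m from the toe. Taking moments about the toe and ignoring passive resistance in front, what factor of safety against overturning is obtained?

K_a = tan²(45° − 31.6°/2) = 0.3123.
P_a = ½K_aγH² = 0.5×0.3123×17.0×10.4² = 287.2 kN/m, acting at H/3 = 3.467 m above the base.
Overturning moment M_o = P_a × H/3 = 287.2 × 3.467 = 995.5.
Resisting moment M_r = W × 3.53 = 1003.4 × 3.53 = 3542.
FS_overturning = M_r/M_o = 3542/995.5 = 3.558.

3.56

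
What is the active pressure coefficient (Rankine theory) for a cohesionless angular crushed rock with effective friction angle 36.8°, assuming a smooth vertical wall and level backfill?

0.251

K_a = (1 − sin φ)/(1 + sin φ) = (1 − sin 36.8°)/(1 + sin 36.8°) = 0.2508.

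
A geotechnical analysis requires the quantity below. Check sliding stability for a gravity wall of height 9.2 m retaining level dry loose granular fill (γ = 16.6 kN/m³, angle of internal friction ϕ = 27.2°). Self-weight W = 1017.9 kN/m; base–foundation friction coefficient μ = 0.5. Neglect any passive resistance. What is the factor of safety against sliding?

1.94

K_a = tan²(45° − 27.2°/2) = 0.3726.
P_a = ½K_aγH² = 0.5×0.3726×16.6×9.2² = 261.7 kN/m, acting at H/3 = 3.067 m above the base.
FS_sliding = μW / P_a = 0.5×1017.9 / 261.7 = 1.944.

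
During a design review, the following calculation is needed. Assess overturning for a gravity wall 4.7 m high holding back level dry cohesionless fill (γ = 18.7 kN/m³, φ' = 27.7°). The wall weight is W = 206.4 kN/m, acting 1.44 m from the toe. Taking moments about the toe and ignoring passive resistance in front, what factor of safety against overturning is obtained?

K_a = tan²(45° − 27.7°/2) = 0.3653.
P_a = ½K_aγH² = 0.5×0.3653×18.7×4.7² = 75.46 kN/m, acting at H/3 = 1.567 m above the base.
Overturning moment M_o = P_a × H/3 = 75.46 × 1.567 = 118.2.
Resisting moment M_r = W × 1.44 = 206.4 × 1.44 = 297.2.
FS_overturning = M_r/M_o = 297.2/118.2 = 2.514.

2.51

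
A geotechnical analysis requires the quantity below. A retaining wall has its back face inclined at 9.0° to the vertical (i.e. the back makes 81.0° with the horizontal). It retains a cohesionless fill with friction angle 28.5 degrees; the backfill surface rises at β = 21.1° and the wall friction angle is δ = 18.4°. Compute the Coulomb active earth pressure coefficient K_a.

K_a = sin²(α+φ) / [sin²α · sin(α−δ) · (1 + √{sin(φ+δ)sin(φ−β) / (sin(α−δ)sin(α+β))})²].
With α = 81.0°, φ = 28.5°, δ = 18.4°, β = 21.1°: K_a = 0.5808.

0.581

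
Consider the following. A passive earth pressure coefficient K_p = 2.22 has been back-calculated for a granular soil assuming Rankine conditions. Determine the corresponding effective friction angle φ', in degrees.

K_p = (1+sin φ)/(1−sin φ) ⇒ sin φ = (K_p − 1)/(K_p + 1) = 0.3789.
φ = arcsin(0.3789) = 22.26°.

22.3°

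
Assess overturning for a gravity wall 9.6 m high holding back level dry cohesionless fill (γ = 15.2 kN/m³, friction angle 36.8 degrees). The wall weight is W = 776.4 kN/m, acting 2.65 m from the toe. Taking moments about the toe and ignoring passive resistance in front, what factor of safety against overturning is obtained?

K_a = tan²(45° − 36.8°/2) = 0.2508.
P_a = ½K_aγH² = 0.5×0.2508×15.2×9.6² = 175.6 kN/m, acting at H/3 = 3.200 m above the base.
Overturning moment M_o = P_a × H/3 = 175.6 × 3.200 = 562.0.
Resisting moment M_r = W × 2.65 = 776.4 × 2.65 = 2057.
FS_overturning = M_r/M_o = 2057/562.0 = 3.661.

3.66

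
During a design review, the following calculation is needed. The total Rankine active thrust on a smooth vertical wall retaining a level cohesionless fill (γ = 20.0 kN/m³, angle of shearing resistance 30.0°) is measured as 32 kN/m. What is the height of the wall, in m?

K_a = 0.3333. P_a = ½ K_a γ H² ⇒ H = √(2P_a/(K_a γ)).
H = √(2×32/(0.3333×20.0)) = 3.098 m.

3.10 m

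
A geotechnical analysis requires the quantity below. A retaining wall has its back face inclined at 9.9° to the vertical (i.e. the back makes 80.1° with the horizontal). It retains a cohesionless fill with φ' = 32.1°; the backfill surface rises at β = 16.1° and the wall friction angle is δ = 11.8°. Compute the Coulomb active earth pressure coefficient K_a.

0.449

K_a = sin²(α+φ) / [sin²α · sin(α−δ) · (1 + √{sin(φ+δ)sin(φ−β) / (sin(α−δ)sin(α+β))})²].
With α = 80.1°, φ = 32.1°, δ = 11.8°, β = 16.1°: K_a = 0.4492.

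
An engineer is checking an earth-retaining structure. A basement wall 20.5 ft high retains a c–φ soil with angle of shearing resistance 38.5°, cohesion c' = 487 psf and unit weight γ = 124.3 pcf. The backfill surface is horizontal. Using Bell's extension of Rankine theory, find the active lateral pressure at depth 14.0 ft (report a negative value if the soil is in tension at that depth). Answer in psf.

K_a = (1 − sin φ)/(1 + sin φ) = 0.2327.
σ_a = K_a γ z − 2c√K_a = 0.2327×124.3×14.0 − 2×487×0.4823 = -64.94 psf.

-64.9 psf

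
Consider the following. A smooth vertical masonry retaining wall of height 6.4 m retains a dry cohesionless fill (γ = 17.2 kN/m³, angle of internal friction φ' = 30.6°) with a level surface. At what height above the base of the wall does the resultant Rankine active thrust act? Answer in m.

2.13 m

K_a = 0.3253.
The pressure distribution is triangular, so the resultant acts at H/3 above the base = 6.4/3 = 2.133 m.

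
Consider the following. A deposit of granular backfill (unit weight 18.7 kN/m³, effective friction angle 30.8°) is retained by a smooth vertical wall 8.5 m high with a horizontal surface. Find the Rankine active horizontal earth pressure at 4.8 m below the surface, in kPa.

29.0 kPa

K_a = (1 − sin φ)/(1 + sin φ) = 0.3227.
σ_h = K_a γ z = 0.3227 × 18.7 × 4.8 = 28.97 kPa.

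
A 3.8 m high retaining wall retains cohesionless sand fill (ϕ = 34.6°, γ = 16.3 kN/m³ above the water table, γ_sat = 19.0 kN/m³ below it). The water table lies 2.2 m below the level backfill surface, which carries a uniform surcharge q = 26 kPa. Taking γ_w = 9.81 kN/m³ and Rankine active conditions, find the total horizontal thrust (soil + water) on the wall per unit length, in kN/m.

69.7 kN/m

K_a = tan²(45° − φ/2) = 0.2756.
γ' = 19.0 − 9.81 = 9.190 kN/m³. h₂ = H − d_w = 1.6 m.
σ'_h: at surface K_a·q = 7.167; at WT K_a(q+γd_w) = 17.05; at base K_a(q+γd_w+γ'h₂) = 21.10 kPa.
P₁ = ½(7.167+17.05)×2.2 = 26.64; P₂ = ½(17.05+21.10)×1.6 = 30.52; P_w = ½γ_w h₂² = 12.56.
Total = 26.64+30.52+12.56 = 69.72 kN/m.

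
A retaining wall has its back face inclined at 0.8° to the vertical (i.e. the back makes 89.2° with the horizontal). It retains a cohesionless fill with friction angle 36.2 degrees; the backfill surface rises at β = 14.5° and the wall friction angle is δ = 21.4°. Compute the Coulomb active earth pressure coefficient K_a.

K_a = sin²(α+φ) / [sin²α · sin(α−δ) · (1 + √{sin(φ+δ)sin(φ−β) / (sin(α−δ)sin(α+β))})²].
With α = 89.2°, φ = 36.2°, δ = 21.4°, β = 14.5°: K_a = 0.2842.

0.284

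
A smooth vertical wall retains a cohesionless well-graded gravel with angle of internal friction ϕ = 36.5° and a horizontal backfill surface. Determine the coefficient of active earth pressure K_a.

K_a = (1 − sin φ)/(1 + sin φ) = (1 − sin 36.5°)/(1 + sin 36.5°) = 0.2541.

0.254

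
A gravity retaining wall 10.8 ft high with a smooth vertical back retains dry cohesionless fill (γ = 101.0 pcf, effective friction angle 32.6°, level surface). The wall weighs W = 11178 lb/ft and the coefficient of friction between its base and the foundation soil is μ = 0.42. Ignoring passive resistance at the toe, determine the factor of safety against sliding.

2.66

K_a = tan²(45° − 32.6°/2) = 0.2997.
P_a = ½K_aγH² = 0.5×0.2997×101.0×10.8² = 1766 lb/ft, acting at H/3 = 3.600 ft above the base.
FS_sliding = μW / P_a = 0.42×11178 / 1766 = 2.659.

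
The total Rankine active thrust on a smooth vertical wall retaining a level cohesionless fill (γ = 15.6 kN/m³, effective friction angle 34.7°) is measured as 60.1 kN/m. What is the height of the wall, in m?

5.30 m

K_a = 0.2745. P_a = ½ K_a γ H² ⇒ H = √(2P_a/(K_a γ)).
H = √(2×60.1/(0.2745×15.6)) = 5.298 m.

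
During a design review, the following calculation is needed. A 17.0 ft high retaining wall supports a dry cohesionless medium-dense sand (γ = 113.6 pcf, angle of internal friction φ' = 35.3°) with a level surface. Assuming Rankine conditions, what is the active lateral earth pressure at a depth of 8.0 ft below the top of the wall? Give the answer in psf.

243 psf

K_a = (1 − sin φ)/(1 + sin φ) = 0.2675.
σ_h = K_a γ z = 0.2675 × 113.6 × 8.0 = 243.1 psf.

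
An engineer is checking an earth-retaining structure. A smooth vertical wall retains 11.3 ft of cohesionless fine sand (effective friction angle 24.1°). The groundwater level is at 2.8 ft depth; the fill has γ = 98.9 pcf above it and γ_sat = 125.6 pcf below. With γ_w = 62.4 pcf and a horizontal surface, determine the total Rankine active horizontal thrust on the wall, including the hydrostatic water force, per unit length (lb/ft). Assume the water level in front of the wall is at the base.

4370 lb/ft

K_a = tan²(45° − φ/2) = 0.4201.
γ' = 125.6 − 62.4 = 63.20 pcf. Depth below WT = 8.5 ft.
σ'_h at WT = K_a γ d_w = 116.3 psf; at base = 116.3 + K_a γ' × 8.5 = 342.0 psf.
P₁ (0–2.8 ft) = ½×116.3×2.8 = 162.9. P₂ (2.8–11.3 ft) = ½(116.3+342.0)×8.5 = 1948.
P_w = ½ γ_w h₂² = 0.5×62.4×8.5² = 2254. Total = 162.9+1948+2254 = 4365 lb/ft.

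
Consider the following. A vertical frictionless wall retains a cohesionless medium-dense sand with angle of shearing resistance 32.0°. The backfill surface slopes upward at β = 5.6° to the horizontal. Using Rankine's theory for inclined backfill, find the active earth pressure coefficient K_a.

K_a = cos β · (cos β − √(cos²β − cos²φ)) / (cos β + √(cos²β − cos²φ)).
cos β = 0.9952, cos φ = 0.8480, √(cos²β − cos²φ) = 0.5209.
K_a = 0.9952 × (0.9952 − 0.5209)/(0.9952 + 0.5209) = 0.3114.

0.311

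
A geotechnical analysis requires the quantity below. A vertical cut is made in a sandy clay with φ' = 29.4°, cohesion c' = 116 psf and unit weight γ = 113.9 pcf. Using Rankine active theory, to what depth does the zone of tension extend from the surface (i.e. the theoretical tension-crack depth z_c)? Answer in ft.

3.49 ft

K_a = tan²(45° − 29.4°/2) = 0.3415; √K_a = 0.5844.
The active pressure is zero where K_a γ z = 2c√K_a, so z_c = 2c/(γ√K_a) = 2×116/(113.9×0.5844) = 3.486 ft.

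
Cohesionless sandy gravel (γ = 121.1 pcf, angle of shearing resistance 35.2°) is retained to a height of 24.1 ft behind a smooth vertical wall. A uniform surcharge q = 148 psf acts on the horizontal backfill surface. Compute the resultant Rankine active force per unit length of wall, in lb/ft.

K_a = tan²(45° − φ/2) = 0.2687.
Soil triangle: ½ K_a γ H² = 0.5×0.2687×121.1×24.1² = 9449 lb/ft.
Surcharge rectangle: K_a q H = 0.2687×148×24.1 = 958.4 lb/ft.
Total = 9449 + 958.4 = 10410 lb/ft.

10400 lb/ft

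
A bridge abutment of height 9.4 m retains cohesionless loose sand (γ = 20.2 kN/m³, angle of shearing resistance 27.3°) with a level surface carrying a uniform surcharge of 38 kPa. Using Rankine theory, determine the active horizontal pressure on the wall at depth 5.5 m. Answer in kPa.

55.3 kPa

K_a = (1 − sin φ)/(1 + sin φ) = 0.3711.
σ_v = γz + q = 20.2 × 5.5 + 38 = 149.1 kPa.
σ_h = K_a σ_v = 0.3711 × 149.1 = 55.34 kPa.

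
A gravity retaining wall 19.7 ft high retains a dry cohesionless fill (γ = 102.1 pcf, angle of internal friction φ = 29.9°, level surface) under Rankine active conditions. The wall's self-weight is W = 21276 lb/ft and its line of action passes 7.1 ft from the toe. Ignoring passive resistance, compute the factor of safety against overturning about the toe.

3.47

K_a = tan²(45° − 29.9°/2) = 0.3347.
P_a = ½K_aγH² = 0.5×0.3347×102.1×19.7² = 6631 lb/ft, acting at H/3 = 6.567 ft above the base.
Overturning moment M_o = P_a × H/3 = 6631 × 6.567 = 43540.
Resisting moment M_r = W × 7.1 = 21276 × 7.1 = 151100.
FS_overturning = M_r/M_o = 151100/43540 = 3.469.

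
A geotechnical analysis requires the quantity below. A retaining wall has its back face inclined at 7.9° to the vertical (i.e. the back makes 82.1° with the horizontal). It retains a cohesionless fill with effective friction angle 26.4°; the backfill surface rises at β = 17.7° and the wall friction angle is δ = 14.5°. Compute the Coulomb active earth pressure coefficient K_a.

K_a = sin²(α+φ) / [sin²α · sin(α−δ) · (1 + √{sin(φ+δ)sin(φ−β) / (sin(α−δ)sin(α+β))})²].
With α = 82.1°, φ = 26.4°, δ = 14.5°, β = 17.7°: K_a = 0.5607.

0.561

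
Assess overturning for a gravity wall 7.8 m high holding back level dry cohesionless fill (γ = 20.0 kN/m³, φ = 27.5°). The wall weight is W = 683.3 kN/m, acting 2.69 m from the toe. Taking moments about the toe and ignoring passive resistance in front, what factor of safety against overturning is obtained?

3.16

K_a = tan²(45° − 27.5°/2) = 0.3682.
P_a = ½K_aγH² = 0.5×0.3682×20.0×7.8² = 224.0 kN/m, acting at H/3 = 2.600 m above the base.
Overturning moment M_o = P_a × H/3 = 224.0 × 2.600 = 582.5.
Resisting moment M_r = W × 2.69 = 683.3 × 2.69 = 1838.
FS_overturning = M_r/M_o = 1838/582.5 = 3.156.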